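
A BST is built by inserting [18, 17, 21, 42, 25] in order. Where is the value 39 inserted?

Starting tree (level order): [18, 17, 21, None, None, None, 42, 25]
Insertion path: 18 -> 21 -> 42 -> 25
Result: insert 39 as right child of 25
Final tree (level order): [18, 17, 21, None, None, None, 42, 25, None, None, 39]


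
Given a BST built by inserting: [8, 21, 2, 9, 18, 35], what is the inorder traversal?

Tree insertion order: [8, 21, 2, 9, 18, 35]
Tree (level-order array): [8, 2, 21, None, None, 9, 35, None, 18]
Inorder traversal: [2, 8, 9, 18, 21, 35]


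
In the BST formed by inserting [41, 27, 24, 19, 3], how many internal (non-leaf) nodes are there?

Tree built from: [41, 27, 24, 19, 3]
Tree (level-order array): [41, 27, None, 24, None, 19, None, 3]
Rule: An internal node has at least one child.
Per-node child counts:
  node 41: 1 child(ren)
  node 27: 1 child(ren)
  node 24: 1 child(ren)
  node 19: 1 child(ren)
  node 3: 0 child(ren)
Matching nodes: [41, 27, 24, 19]
Count of internal (non-leaf) nodes: 4


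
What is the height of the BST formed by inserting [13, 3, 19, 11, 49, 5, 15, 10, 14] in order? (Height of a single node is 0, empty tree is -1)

Insertion order: [13, 3, 19, 11, 49, 5, 15, 10, 14]
Tree (level-order array): [13, 3, 19, None, 11, 15, 49, 5, None, 14, None, None, None, None, 10]
Compute height bottom-up (empty subtree = -1):
  height(10) = 1 + max(-1, -1) = 0
  height(5) = 1 + max(-1, 0) = 1
  height(11) = 1 + max(1, -1) = 2
  height(3) = 1 + max(-1, 2) = 3
  height(14) = 1 + max(-1, -1) = 0
  height(15) = 1 + max(0, -1) = 1
  height(49) = 1 + max(-1, -1) = 0
  height(19) = 1 + max(1, 0) = 2
  height(13) = 1 + max(3, 2) = 4
Height = 4


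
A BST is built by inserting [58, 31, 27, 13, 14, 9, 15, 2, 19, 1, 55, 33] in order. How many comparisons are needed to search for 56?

Search path for 56: 58 -> 31 -> 55
Found: False
Comparisons: 3


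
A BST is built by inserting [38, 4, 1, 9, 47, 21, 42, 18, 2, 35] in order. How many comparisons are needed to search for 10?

Search path for 10: 38 -> 4 -> 9 -> 21 -> 18
Found: False
Comparisons: 5


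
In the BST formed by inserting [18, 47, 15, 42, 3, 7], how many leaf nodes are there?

Tree built from: [18, 47, 15, 42, 3, 7]
Tree (level-order array): [18, 15, 47, 3, None, 42, None, None, 7]
Rule: A leaf has 0 children.
Per-node child counts:
  node 18: 2 child(ren)
  node 15: 1 child(ren)
  node 3: 1 child(ren)
  node 7: 0 child(ren)
  node 47: 1 child(ren)
  node 42: 0 child(ren)
Matching nodes: [7, 42]
Count of leaf nodes: 2


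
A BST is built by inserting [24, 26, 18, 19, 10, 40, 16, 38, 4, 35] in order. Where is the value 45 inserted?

Starting tree (level order): [24, 18, 26, 10, 19, None, 40, 4, 16, None, None, 38, None, None, None, None, None, 35]
Insertion path: 24 -> 26 -> 40
Result: insert 45 as right child of 40
Final tree (level order): [24, 18, 26, 10, 19, None, 40, 4, 16, None, None, 38, 45, None, None, None, None, 35]


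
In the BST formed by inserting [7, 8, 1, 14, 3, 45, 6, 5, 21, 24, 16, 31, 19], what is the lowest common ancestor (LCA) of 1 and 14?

Tree insertion order: [7, 8, 1, 14, 3, 45, 6, 5, 21, 24, 16, 31, 19]
Tree (level-order array): [7, 1, 8, None, 3, None, 14, None, 6, None, 45, 5, None, 21, None, None, None, 16, 24, None, 19, None, 31]
In a BST, the LCA of p=1, q=14 is the first node v on the
root-to-leaf path with p <= v <= q (go left if both < v, right if both > v).
Walk from root:
  at 7: 1 <= 7 <= 14, this is the LCA
LCA = 7


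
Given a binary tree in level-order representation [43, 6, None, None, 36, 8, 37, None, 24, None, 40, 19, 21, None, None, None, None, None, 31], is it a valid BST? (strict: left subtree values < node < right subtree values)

Level-order array: [43, 6, None, None, 36, 8, 37, None, 24, None, 40, 19, 21, None, None, None, None, None, 31]
Validate using subtree bounds (lo, hi): at each node, require lo < value < hi,
then recurse left with hi=value and right with lo=value.
Preorder trace (stopping at first violation):
  at node 43 with bounds (-inf, +inf): OK
  at node 6 with bounds (-inf, 43): OK
  at node 36 with bounds (6, 43): OK
  at node 8 with bounds (6, 36): OK
  at node 24 with bounds (8, 36): OK
  at node 19 with bounds (8, 24): OK
  at node 21 with bounds (24, 36): VIOLATION
Node 21 violates its bound: not (24 < 21 < 36).
Result: Not a valid BST


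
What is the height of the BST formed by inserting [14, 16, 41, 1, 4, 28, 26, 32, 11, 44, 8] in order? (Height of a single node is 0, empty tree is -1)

Insertion order: [14, 16, 41, 1, 4, 28, 26, 32, 11, 44, 8]
Tree (level-order array): [14, 1, 16, None, 4, None, 41, None, 11, 28, 44, 8, None, 26, 32]
Compute height bottom-up (empty subtree = -1):
  height(8) = 1 + max(-1, -1) = 0
  height(11) = 1 + max(0, -1) = 1
  height(4) = 1 + max(-1, 1) = 2
  height(1) = 1 + max(-1, 2) = 3
  height(26) = 1 + max(-1, -1) = 0
  height(32) = 1 + max(-1, -1) = 0
  height(28) = 1 + max(0, 0) = 1
  height(44) = 1 + max(-1, -1) = 0
  height(41) = 1 + max(1, 0) = 2
  height(16) = 1 + max(-1, 2) = 3
  height(14) = 1 + max(3, 3) = 4
Height = 4


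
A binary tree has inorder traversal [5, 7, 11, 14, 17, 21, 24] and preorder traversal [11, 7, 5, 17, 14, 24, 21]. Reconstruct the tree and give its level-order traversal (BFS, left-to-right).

Inorder:  [5, 7, 11, 14, 17, 21, 24]
Preorder: [11, 7, 5, 17, 14, 24, 21]
Algorithm: preorder visits root first, so consume preorder in order;
for each root, split the current inorder slice at that value into
left-subtree inorder and right-subtree inorder, then recurse.
Recursive splits:
  root=11; inorder splits into left=[5, 7], right=[14, 17, 21, 24]
  root=7; inorder splits into left=[5], right=[]
  root=5; inorder splits into left=[], right=[]
  root=17; inorder splits into left=[14], right=[21, 24]
  root=14; inorder splits into left=[], right=[]
  root=24; inorder splits into left=[21], right=[]
  root=21; inorder splits into left=[], right=[]
Reconstructed level-order: [11, 7, 17, 5, 14, 24, 21]


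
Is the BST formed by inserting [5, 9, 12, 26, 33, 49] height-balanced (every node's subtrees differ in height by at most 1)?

Tree (level-order array): [5, None, 9, None, 12, None, 26, None, 33, None, 49]
Definition: a tree is height-balanced if, at every node, |h(left) - h(right)| <= 1 (empty subtree has height -1).
Bottom-up per-node check:
  node 49: h_left=-1, h_right=-1, diff=0 [OK], height=0
  node 33: h_left=-1, h_right=0, diff=1 [OK], height=1
  node 26: h_left=-1, h_right=1, diff=2 [FAIL (|-1-1|=2 > 1)], height=2
  node 12: h_left=-1, h_right=2, diff=3 [FAIL (|-1-2|=3 > 1)], height=3
  node 9: h_left=-1, h_right=3, diff=4 [FAIL (|-1-3|=4 > 1)], height=4
  node 5: h_left=-1, h_right=4, diff=5 [FAIL (|-1-4|=5 > 1)], height=5
Node 26 violates the condition: |-1 - 1| = 2 > 1.
Result: Not balanced


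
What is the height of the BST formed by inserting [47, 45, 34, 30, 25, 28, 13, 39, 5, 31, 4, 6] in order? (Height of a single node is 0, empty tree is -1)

Insertion order: [47, 45, 34, 30, 25, 28, 13, 39, 5, 31, 4, 6]
Tree (level-order array): [47, 45, None, 34, None, 30, 39, 25, 31, None, None, 13, 28, None, None, 5, None, None, None, 4, 6]
Compute height bottom-up (empty subtree = -1):
  height(4) = 1 + max(-1, -1) = 0
  height(6) = 1 + max(-1, -1) = 0
  height(5) = 1 + max(0, 0) = 1
  height(13) = 1 + max(1, -1) = 2
  height(28) = 1 + max(-1, -1) = 0
  height(25) = 1 + max(2, 0) = 3
  height(31) = 1 + max(-1, -1) = 0
  height(30) = 1 + max(3, 0) = 4
  height(39) = 1 + max(-1, -1) = 0
  height(34) = 1 + max(4, 0) = 5
  height(45) = 1 + max(5, -1) = 6
  height(47) = 1 + max(6, -1) = 7
Height = 7


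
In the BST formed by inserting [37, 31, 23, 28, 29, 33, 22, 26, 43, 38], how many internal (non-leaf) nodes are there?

Tree built from: [37, 31, 23, 28, 29, 33, 22, 26, 43, 38]
Tree (level-order array): [37, 31, 43, 23, 33, 38, None, 22, 28, None, None, None, None, None, None, 26, 29]
Rule: An internal node has at least one child.
Per-node child counts:
  node 37: 2 child(ren)
  node 31: 2 child(ren)
  node 23: 2 child(ren)
  node 22: 0 child(ren)
  node 28: 2 child(ren)
  node 26: 0 child(ren)
  node 29: 0 child(ren)
  node 33: 0 child(ren)
  node 43: 1 child(ren)
  node 38: 0 child(ren)
Matching nodes: [37, 31, 23, 28, 43]
Count of internal (non-leaf) nodes: 5


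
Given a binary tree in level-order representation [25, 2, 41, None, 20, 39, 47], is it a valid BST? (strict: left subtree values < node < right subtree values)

Level-order array: [25, 2, 41, None, 20, 39, 47]
Validate using subtree bounds (lo, hi): at each node, require lo < value < hi,
then recurse left with hi=value and right with lo=value.
Preorder trace (stopping at first violation):
  at node 25 with bounds (-inf, +inf): OK
  at node 2 with bounds (-inf, 25): OK
  at node 20 with bounds (2, 25): OK
  at node 41 with bounds (25, +inf): OK
  at node 39 with bounds (25, 41): OK
  at node 47 with bounds (41, +inf): OK
No violation found at any node.
Result: Valid BST


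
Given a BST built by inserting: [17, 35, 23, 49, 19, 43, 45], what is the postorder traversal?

Tree insertion order: [17, 35, 23, 49, 19, 43, 45]
Tree (level-order array): [17, None, 35, 23, 49, 19, None, 43, None, None, None, None, 45]
Postorder traversal: [19, 23, 45, 43, 49, 35, 17]


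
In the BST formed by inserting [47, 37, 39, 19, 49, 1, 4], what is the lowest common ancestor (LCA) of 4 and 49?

Tree insertion order: [47, 37, 39, 19, 49, 1, 4]
Tree (level-order array): [47, 37, 49, 19, 39, None, None, 1, None, None, None, None, 4]
In a BST, the LCA of p=4, q=49 is the first node v on the
root-to-leaf path with p <= v <= q (go left if both < v, right if both > v).
Walk from root:
  at 47: 4 <= 47 <= 49, this is the LCA
LCA = 47


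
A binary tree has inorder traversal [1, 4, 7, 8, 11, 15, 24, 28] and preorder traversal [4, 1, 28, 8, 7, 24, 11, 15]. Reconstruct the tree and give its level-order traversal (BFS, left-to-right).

Inorder:  [1, 4, 7, 8, 11, 15, 24, 28]
Preorder: [4, 1, 28, 8, 7, 24, 11, 15]
Algorithm: preorder visits root first, so consume preorder in order;
for each root, split the current inorder slice at that value into
left-subtree inorder and right-subtree inorder, then recurse.
Recursive splits:
  root=4; inorder splits into left=[1], right=[7, 8, 11, 15, 24, 28]
  root=1; inorder splits into left=[], right=[]
  root=28; inorder splits into left=[7, 8, 11, 15, 24], right=[]
  root=8; inorder splits into left=[7], right=[11, 15, 24]
  root=7; inorder splits into left=[], right=[]
  root=24; inorder splits into left=[11, 15], right=[]
  root=11; inorder splits into left=[], right=[15]
  root=15; inorder splits into left=[], right=[]
Reconstructed level-order: [4, 1, 28, 8, 7, 24, 11, 15]


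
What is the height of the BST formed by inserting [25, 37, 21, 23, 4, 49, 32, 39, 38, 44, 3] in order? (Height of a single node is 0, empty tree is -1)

Insertion order: [25, 37, 21, 23, 4, 49, 32, 39, 38, 44, 3]
Tree (level-order array): [25, 21, 37, 4, 23, 32, 49, 3, None, None, None, None, None, 39, None, None, None, 38, 44]
Compute height bottom-up (empty subtree = -1):
  height(3) = 1 + max(-1, -1) = 0
  height(4) = 1 + max(0, -1) = 1
  height(23) = 1 + max(-1, -1) = 0
  height(21) = 1 + max(1, 0) = 2
  height(32) = 1 + max(-1, -1) = 0
  height(38) = 1 + max(-1, -1) = 0
  height(44) = 1 + max(-1, -1) = 0
  height(39) = 1 + max(0, 0) = 1
  height(49) = 1 + max(1, -1) = 2
  height(37) = 1 + max(0, 2) = 3
  height(25) = 1 + max(2, 3) = 4
Height = 4


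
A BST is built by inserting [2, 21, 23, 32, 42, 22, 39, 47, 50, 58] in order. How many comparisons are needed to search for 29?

Search path for 29: 2 -> 21 -> 23 -> 32
Found: False
Comparisons: 4


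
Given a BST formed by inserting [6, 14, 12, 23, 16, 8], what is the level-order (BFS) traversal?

Tree insertion order: [6, 14, 12, 23, 16, 8]
Tree (level-order array): [6, None, 14, 12, 23, 8, None, 16]
BFS from the root, enqueuing left then right child of each popped node:
  queue [6] -> pop 6, enqueue [14], visited so far: [6]
  queue [14] -> pop 14, enqueue [12, 23], visited so far: [6, 14]
  queue [12, 23] -> pop 12, enqueue [8], visited so far: [6, 14, 12]
  queue [23, 8] -> pop 23, enqueue [16], visited so far: [6, 14, 12, 23]
  queue [8, 16] -> pop 8, enqueue [none], visited so far: [6, 14, 12, 23, 8]
  queue [16] -> pop 16, enqueue [none], visited so far: [6, 14, 12, 23, 8, 16]
Result: [6, 14, 12, 23, 8, 16]


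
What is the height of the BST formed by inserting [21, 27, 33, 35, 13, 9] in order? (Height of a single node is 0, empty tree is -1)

Insertion order: [21, 27, 33, 35, 13, 9]
Tree (level-order array): [21, 13, 27, 9, None, None, 33, None, None, None, 35]
Compute height bottom-up (empty subtree = -1):
  height(9) = 1 + max(-1, -1) = 0
  height(13) = 1 + max(0, -1) = 1
  height(35) = 1 + max(-1, -1) = 0
  height(33) = 1 + max(-1, 0) = 1
  height(27) = 1 + max(-1, 1) = 2
  height(21) = 1 + max(1, 2) = 3
Height = 3


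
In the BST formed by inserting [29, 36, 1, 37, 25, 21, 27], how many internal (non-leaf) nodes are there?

Tree built from: [29, 36, 1, 37, 25, 21, 27]
Tree (level-order array): [29, 1, 36, None, 25, None, 37, 21, 27]
Rule: An internal node has at least one child.
Per-node child counts:
  node 29: 2 child(ren)
  node 1: 1 child(ren)
  node 25: 2 child(ren)
  node 21: 0 child(ren)
  node 27: 0 child(ren)
  node 36: 1 child(ren)
  node 37: 0 child(ren)
Matching nodes: [29, 1, 25, 36]
Count of internal (non-leaf) nodes: 4


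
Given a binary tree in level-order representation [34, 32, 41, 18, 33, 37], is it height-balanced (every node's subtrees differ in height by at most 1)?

Tree (level-order array): [34, 32, 41, 18, 33, 37]
Definition: a tree is height-balanced if, at every node, |h(left) - h(right)| <= 1 (empty subtree has height -1).
Bottom-up per-node check:
  node 18: h_left=-1, h_right=-1, diff=0 [OK], height=0
  node 33: h_left=-1, h_right=-1, diff=0 [OK], height=0
  node 32: h_left=0, h_right=0, diff=0 [OK], height=1
  node 37: h_left=-1, h_right=-1, diff=0 [OK], height=0
  node 41: h_left=0, h_right=-1, diff=1 [OK], height=1
  node 34: h_left=1, h_right=1, diff=0 [OK], height=2
All nodes satisfy the balance condition.
Result: Balanced


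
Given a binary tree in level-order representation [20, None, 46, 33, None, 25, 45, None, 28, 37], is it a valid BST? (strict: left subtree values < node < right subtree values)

Level-order array: [20, None, 46, 33, None, 25, 45, None, 28, 37]
Validate using subtree bounds (lo, hi): at each node, require lo < value < hi,
then recurse left with hi=value and right with lo=value.
Preorder trace (stopping at first violation):
  at node 20 with bounds (-inf, +inf): OK
  at node 46 with bounds (20, +inf): OK
  at node 33 with bounds (20, 46): OK
  at node 25 with bounds (20, 33): OK
  at node 28 with bounds (25, 33): OK
  at node 45 with bounds (33, 46): OK
  at node 37 with bounds (33, 45): OK
No violation found at any node.
Result: Valid BST


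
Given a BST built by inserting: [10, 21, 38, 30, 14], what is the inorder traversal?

Tree insertion order: [10, 21, 38, 30, 14]
Tree (level-order array): [10, None, 21, 14, 38, None, None, 30]
Inorder traversal: [10, 14, 21, 30, 38]


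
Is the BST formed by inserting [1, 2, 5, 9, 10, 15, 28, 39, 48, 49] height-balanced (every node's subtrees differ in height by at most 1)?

Tree (level-order array): [1, None, 2, None, 5, None, 9, None, 10, None, 15, None, 28, None, 39, None, 48, None, 49]
Definition: a tree is height-balanced if, at every node, |h(left) - h(right)| <= 1 (empty subtree has height -1).
Bottom-up per-node check:
  node 49: h_left=-1, h_right=-1, diff=0 [OK], height=0
  node 48: h_left=-1, h_right=0, diff=1 [OK], height=1
  node 39: h_left=-1, h_right=1, diff=2 [FAIL (|-1-1|=2 > 1)], height=2
  node 28: h_left=-1, h_right=2, diff=3 [FAIL (|-1-2|=3 > 1)], height=3
  node 15: h_left=-1, h_right=3, diff=4 [FAIL (|-1-3|=4 > 1)], height=4
  node 10: h_left=-1, h_right=4, diff=5 [FAIL (|-1-4|=5 > 1)], height=5
  node 9: h_left=-1, h_right=5, diff=6 [FAIL (|-1-5|=6 > 1)], height=6
  node 5: h_left=-1, h_right=6, diff=7 [FAIL (|-1-6|=7 > 1)], height=7
  node 2: h_left=-1, h_right=7, diff=8 [FAIL (|-1-7|=8 > 1)], height=8
  node 1: h_left=-1, h_right=8, diff=9 [FAIL (|-1-8|=9 > 1)], height=9
Node 39 violates the condition: |-1 - 1| = 2 > 1.
Result: Not balanced


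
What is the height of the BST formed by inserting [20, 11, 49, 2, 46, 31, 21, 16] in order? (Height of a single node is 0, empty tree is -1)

Insertion order: [20, 11, 49, 2, 46, 31, 21, 16]
Tree (level-order array): [20, 11, 49, 2, 16, 46, None, None, None, None, None, 31, None, 21]
Compute height bottom-up (empty subtree = -1):
  height(2) = 1 + max(-1, -1) = 0
  height(16) = 1 + max(-1, -1) = 0
  height(11) = 1 + max(0, 0) = 1
  height(21) = 1 + max(-1, -1) = 0
  height(31) = 1 + max(0, -1) = 1
  height(46) = 1 + max(1, -1) = 2
  height(49) = 1 + max(2, -1) = 3
  height(20) = 1 + max(1, 3) = 4
Height = 4


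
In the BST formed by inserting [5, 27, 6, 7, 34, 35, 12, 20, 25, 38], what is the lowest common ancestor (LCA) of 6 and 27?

Tree insertion order: [5, 27, 6, 7, 34, 35, 12, 20, 25, 38]
Tree (level-order array): [5, None, 27, 6, 34, None, 7, None, 35, None, 12, None, 38, None, 20, None, None, None, 25]
In a BST, the LCA of p=6, q=27 is the first node v on the
root-to-leaf path with p <= v <= q (go left if both < v, right if both > v).
Walk from root:
  at 5: both 6 and 27 > 5, go right
  at 27: 6 <= 27 <= 27, this is the LCA
LCA = 27


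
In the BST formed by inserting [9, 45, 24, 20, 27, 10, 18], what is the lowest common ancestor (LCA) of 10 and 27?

Tree insertion order: [9, 45, 24, 20, 27, 10, 18]
Tree (level-order array): [9, None, 45, 24, None, 20, 27, 10, None, None, None, None, 18]
In a BST, the LCA of p=10, q=27 is the first node v on the
root-to-leaf path with p <= v <= q (go left if both < v, right if both > v).
Walk from root:
  at 9: both 10 and 27 > 9, go right
  at 45: both 10 and 27 < 45, go left
  at 24: 10 <= 24 <= 27, this is the LCA
LCA = 24


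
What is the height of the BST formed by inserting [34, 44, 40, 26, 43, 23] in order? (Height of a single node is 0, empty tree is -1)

Insertion order: [34, 44, 40, 26, 43, 23]
Tree (level-order array): [34, 26, 44, 23, None, 40, None, None, None, None, 43]
Compute height bottom-up (empty subtree = -1):
  height(23) = 1 + max(-1, -1) = 0
  height(26) = 1 + max(0, -1) = 1
  height(43) = 1 + max(-1, -1) = 0
  height(40) = 1 + max(-1, 0) = 1
  height(44) = 1 + max(1, -1) = 2
  height(34) = 1 + max(1, 2) = 3
Height = 3


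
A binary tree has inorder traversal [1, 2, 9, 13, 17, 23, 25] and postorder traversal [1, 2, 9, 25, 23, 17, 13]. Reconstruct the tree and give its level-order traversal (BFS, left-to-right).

Inorder:   [1, 2, 9, 13, 17, 23, 25]
Postorder: [1, 2, 9, 25, 23, 17, 13]
Algorithm: postorder visits root last, so walk postorder right-to-left;
each value is the root of the current inorder slice — split it at that
value, recurse on the right subtree first, then the left.
Recursive splits:
  root=13; inorder splits into left=[1, 2, 9], right=[17, 23, 25]
  root=17; inorder splits into left=[], right=[23, 25]
  root=23; inorder splits into left=[], right=[25]
  root=25; inorder splits into left=[], right=[]
  root=9; inorder splits into left=[1, 2], right=[]
  root=2; inorder splits into left=[1], right=[]
  root=1; inorder splits into left=[], right=[]
Reconstructed level-order: [13, 9, 17, 2, 23, 1, 25]


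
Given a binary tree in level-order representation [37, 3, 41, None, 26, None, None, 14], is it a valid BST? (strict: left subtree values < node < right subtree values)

Level-order array: [37, 3, 41, None, 26, None, None, 14]
Validate using subtree bounds (lo, hi): at each node, require lo < value < hi,
then recurse left with hi=value and right with lo=value.
Preorder trace (stopping at first violation):
  at node 37 with bounds (-inf, +inf): OK
  at node 3 with bounds (-inf, 37): OK
  at node 26 with bounds (3, 37): OK
  at node 14 with bounds (3, 26): OK
  at node 41 with bounds (37, +inf): OK
No violation found at any node.
Result: Valid BST


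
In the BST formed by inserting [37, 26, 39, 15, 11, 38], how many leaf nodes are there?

Tree built from: [37, 26, 39, 15, 11, 38]
Tree (level-order array): [37, 26, 39, 15, None, 38, None, 11]
Rule: A leaf has 0 children.
Per-node child counts:
  node 37: 2 child(ren)
  node 26: 1 child(ren)
  node 15: 1 child(ren)
  node 11: 0 child(ren)
  node 39: 1 child(ren)
  node 38: 0 child(ren)
Matching nodes: [11, 38]
Count of leaf nodes: 2


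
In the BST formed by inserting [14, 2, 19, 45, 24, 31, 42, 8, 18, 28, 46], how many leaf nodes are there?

Tree built from: [14, 2, 19, 45, 24, 31, 42, 8, 18, 28, 46]
Tree (level-order array): [14, 2, 19, None, 8, 18, 45, None, None, None, None, 24, 46, None, 31, None, None, 28, 42]
Rule: A leaf has 0 children.
Per-node child counts:
  node 14: 2 child(ren)
  node 2: 1 child(ren)
  node 8: 0 child(ren)
  node 19: 2 child(ren)
  node 18: 0 child(ren)
  node 45: 2 child(ren)
  node 24: 1 child(ren)
  node 31: 2 child(ren)
  node 28: 0 child(ren)
  node 42: 0 child(ren)
  node 46: 0 child(ren)
Matching nodes: [8, 18, 28, 42, 46]
Count of leaf nodes: 5


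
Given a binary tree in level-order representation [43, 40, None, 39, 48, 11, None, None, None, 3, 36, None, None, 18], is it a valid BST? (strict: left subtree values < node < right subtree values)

Level-order array: [43, 40, None, 39, 48, 11, None, None, None, 3, 36, None, None, 18]
Validate using subtree bounds (lo, hi): at each node, require lo < value < hi,
then recurse left with hi=value and right with lo=value.
Preorder trace (stopping at first violation):
  at node 43 with bounds (-inf, +inf): OK
  at node 40 with bounds (-inf, 43): OK
  at node 39 with bounds (-inf, 40): OK
  at node 11 with bounds (-inf, 39): OK
  at node 3 with bounds (-inf, 11): OK
  at node 36 with bounds (11, 39): OK
  at node 18 with bounds (11, 36): OK
  at node 48 with bounds (40, 43): VIOLATION
Node 48 violates its bound: not (40 < 48 < 43).
Result: Not a valid BST


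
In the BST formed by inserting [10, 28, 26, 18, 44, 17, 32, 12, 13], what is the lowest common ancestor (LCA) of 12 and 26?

Tree insertion order: [10, 28, 26, 18, 44, 17, 32, 12, 13]
Tree (level-order array): [10, None, 28, 26, 44, 18, None, 32, None, 17, None, None, None, 12, None, None, 13]
In a BST, the LCA of p=12, q=26 is the first node v on the
root-to-leaf path with p <= v <= q (go left if both < v, right if both > v).
Walk from root:
  at 10: both 12 and 26 > 10, go right
  at 28: both 12 and 26 < 28, go left
  at 26: 12 <= 26 <= 26, this is the LCA
LCA = 26


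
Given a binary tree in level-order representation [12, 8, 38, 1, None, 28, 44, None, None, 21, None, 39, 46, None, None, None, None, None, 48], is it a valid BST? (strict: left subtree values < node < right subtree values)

Level-order array: [12, 8, 38, 1, None, 28, 44, None, None, 21, None, 39, 46, None, None, None, None, None, 48]
Validate using subtree bounds (lo, hi): at each node, require lo < value < hi,
then recurse left with hi=value and right with lo=value.
Preorder trace (stopping at first violation):
  at node 12 with bounds (-inf, +inf): OK
  at node 8 with bounds (-inf, 12): OK
  at node 1 with bounds (-inf, 8): OK
  at node 38 with bounds (12, +inf): OK
  at node 28 with bounds (12, 38): OK
  at node 21 with bounds (12, 28): OK
  at node 44 with bounds (38, +inf): OK
  at node 39 with bounds (38, 44): OK
  at node 46 with bounds (44, +inf): OK
  at node 48 with bounds (46, +inf): OK
No violation found at any node.
Result: Valid BST


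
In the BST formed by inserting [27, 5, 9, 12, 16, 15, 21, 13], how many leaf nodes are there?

Tree built from: [27, 5, 9, 12, 16, 15, 21, 13]
Tree (level-order array): [27, 5, None, None, 9, None, 12, None, 16, 15, 21, 13]
Rule: A leaf has 0 children.
Per-node child counts:
  node 27: 1 child(ren)
  node 5: 1 child(ren)
  node 9: 1 child(ren)
  node 12: 1 child(ren)
  node 16: 2 child(ren)
  node 15: 1 child(ren)
  node 13: 0 child(ren)
  node 21: 0 child(ren)
Matching nodes: [13, 21]
Count of leaf nodes: 2


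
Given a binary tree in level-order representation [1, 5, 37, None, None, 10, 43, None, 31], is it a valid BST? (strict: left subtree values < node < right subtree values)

Level-order array: [1, 5, 37, None, None, 10, 43, None, 31]
Validate using subtree bounds (lo, hi): at each node, require lo < value < hi,
then recurse left with hi=value and right with lo=value.
Preorder trace (stopping at first violation):
  at node 1 with bounds (-inf, +inf): OK
  at node 5 with bounds (-inf, 1): VIOLATION
Node 5 violates its bound: not (-inf < 5 < 1).
Result: Not a valid BST


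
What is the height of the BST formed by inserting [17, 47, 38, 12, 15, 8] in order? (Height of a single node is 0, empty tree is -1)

Insertion order: [17, 47, 38, 12, 15, 8]
Tree (level-order array): [17, 12, 47, 8, 15, 38]
Compute height bottom-up (empty subtree = -1):
  height(8) = 1 + max(-1, -1) = 0
  height(15) = 1 + max(-1, -1) = 0
  height(12) = 1 + max(0, 0) = 1
  height(38) = 1 + max(-1, -1) = 0
  height(47) = 1 + max(0, -1) = 1
  height(17) = 1 + max(1, 1) = 2
Height = 2


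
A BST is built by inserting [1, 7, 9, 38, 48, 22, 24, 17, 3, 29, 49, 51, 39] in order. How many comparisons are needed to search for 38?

Search path for 38: 1 -> 7 -> 9 -> 38
Found: True
Comparisons: 4


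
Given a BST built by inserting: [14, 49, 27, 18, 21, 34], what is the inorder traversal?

Tree insertion order: [14, 49, 27, 18, 21, 34]
Tree (level-order array): [14, None, 49, 27, None, 18, 34, None, 21]
Inorder traversal: [14, 18, 21, 27, 34, 49]


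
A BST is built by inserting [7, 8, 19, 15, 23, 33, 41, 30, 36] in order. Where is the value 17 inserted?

Starting tree (level order): [7, None, 8, None, 19, 15, 23, None, None, None, 33, 30, 41, None, None, 36]
Insertion path: 7 -> 8 -> 19 -> 15
Result: insert 17 as right child of 15
Final tree (level order): [7, None, 8, None, 19, 15, 23, None, 17, None, 33, None, None, 30, 41, None, None, 36]


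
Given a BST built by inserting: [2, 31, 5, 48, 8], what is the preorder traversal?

Tree insertion order: [2, 31, 5, 48, 8]
Tree (level-order array): [2, None, 31, 5, 48, None, 8]
Preorder traversal: [2, 31, 5, 8, 48]


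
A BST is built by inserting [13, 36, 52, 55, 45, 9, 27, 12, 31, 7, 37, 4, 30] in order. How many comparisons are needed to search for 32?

Search path for 32: 13 -> 36 -> 27 -> 31
Found: False
Comparisons: 4


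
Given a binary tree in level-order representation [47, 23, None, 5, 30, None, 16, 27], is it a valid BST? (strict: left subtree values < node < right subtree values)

Level-order array: [47, 23, None, 5, 30, None, 16, 27]
Validate using subtree bounds (lo, hi): at each node, require lo < value < hi,
then recurse left with hi=value and right with lo=value.
Preorder trace (stopping at first violation):
  at node 47 with bounds (-inf, +inf): OK
  at node 23 with bounds (-inf, 47): OK
  at node 5 with bounds (-inf, 23): OK
  at node 16 with bounds (5, 23): OK
  at node 30 with bounds (23, 47): OK
  at node 27 with bounds (23, 30): OK
No violation found at any node.
Result: Valid BST


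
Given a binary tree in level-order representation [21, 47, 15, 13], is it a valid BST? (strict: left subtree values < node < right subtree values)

Level-order array: [21, 47, 15, 13]
Validate using subtree bounds (lo, hi): at each node, require lo < value < hi,
then recurse left with hi=value and right with lo=value.
Preorder trace (stopping at first violation):
  at node 21 with bounds (-inf, +inf): OK
  at node 47 with bounds (-inf, 21): VIOLATION
Node 47 violates its bound: not (-inf < 47 < 21).
Result: Not a valid BST


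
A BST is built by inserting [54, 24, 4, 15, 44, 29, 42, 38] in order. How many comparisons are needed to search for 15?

Search path for 15: 54 -> 24 -> 4 -> 15
Found: True
Comparisons: 4


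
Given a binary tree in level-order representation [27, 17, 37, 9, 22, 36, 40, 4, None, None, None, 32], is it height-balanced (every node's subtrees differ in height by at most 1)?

Tree (level-order array): [27, 17, 37, 9, 22, 36, 40, 4, None, None, None, 32]
Definition: a tree is height-balanced if, at every node, |h(left) - h(right)| <= 1 (empty subtree has height -1).
Bottom-up per-node check:
  node 4: h_left=-1, h_right=-1, diff=0 [OK], height=0
  node 9: h_left=0, h_right=-1, diff=1 [OK], height=1
  node 22: h_left=-1, h_right=-1, diff=0 [OK], height=0
  node 17: h_left=1, h_right=0, diff=1 [OK], height=2
  node 32: h_left=-1, h_right=-1, diff=0 [OK], height=0
  node 36: h_left=0, h_right=-1, diff=1 [OK], height=1
  node 40: h_left=-1, h_right=-1, diff=0 [OK], height=0
  node 37: h_left=1, h_right=0, diff=1 [OK], height=2
  node 27: h_left=2, h_right=2, diff=0 [OK], height=3
All nodes satisfy the balance condition.
Result: Balanced


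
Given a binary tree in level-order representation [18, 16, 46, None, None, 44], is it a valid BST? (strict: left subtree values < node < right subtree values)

Level-order array: [18, 16, 46, None, None, 44]
Validate using subtree bounds (lo, hi): at each node, require lo < value < hi,
then recurse left with hi=value and right with lo=value.
Preorder trace (stopping at first violation):
  at node 18 with bounds (-inf, +inf): OK
  at node 16 with bounds (-inf, 18): OK
  at node 46 with bounds (18, +inf): OK
  at node 44 with bounds (18, 46): OK
No violation found at any node.
Result: Valid BST


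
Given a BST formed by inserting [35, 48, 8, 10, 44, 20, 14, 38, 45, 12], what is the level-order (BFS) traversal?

Tree insertion order: [35, 48, 8, 10, 44, 20, 14, 38, 45, 12]
Tree (level-order array): [35, 8, 48, None, 10, 44, None, None, 20, 38, 45, 14, None, None, None, None, None, 12]
BFS from the root, enqueuing left then right child of each popped node:
  queue [35] -> pop 35, enqueue [8, 48], visited so far: [35]
  queue [8, 48] -> pop 8, enqueue [10], visited so far: [35, 8]
  queue [48, 10] -> pop 48, enqueue [44], visited so far: [35, 8, 48]
  queue [10, 44] -> pop 10, enqueue [20], visited so far: [35, 8, 48, 10]
  queue [44, 20] -> pop 44, enqueue [38, 45], visited so far: [35, 8, 48, 10, 44]
  queue [20, 38, 45] -> pop 20, enqueue [14], visited so far: [35, 8, 48, 10, 44, 20]
  queue [38, 45, 14] -> pop 38, enqueue [none], visited so far: [35, 8, 48, 10, 44, 20, 38]
  queue [45, 14] -> pop 45, enqueue [none], visited so far: [35, 8, 48, 10, 44, 20, 38, 45]
  queue [14] -> pop 14, enqueue [12], visited so far: [35, 8, 48, 10, 44, 20, 38, 45, 14]
  queue [12] -> pop 12, enqueue [none], visited so far: [35, 8, 48, 10, 44, 20, 38, 45, 14, 12]
Result: [35, 8, 48, 10, 44, 20, 38, 45, 14, 12]


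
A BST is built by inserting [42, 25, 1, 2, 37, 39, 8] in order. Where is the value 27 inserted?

Starting tree (level order): [42, 25, None, 1, 37, None, 2, None, 39, None, 8]
Insertion path: 42 -> 25 -> 37
Result: insert 27 as left child of 37
Final tree (level order): [42, 25, None, 1, 37, None, 2, 27, 39, None, 8]


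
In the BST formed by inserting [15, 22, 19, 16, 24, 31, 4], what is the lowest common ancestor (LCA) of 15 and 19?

Tree insertion order: [15, 22, 19, 16, 24, 31, 4]
Tree (level-order array): [15, 4, 22, None, None, 19, 24, 16, None, None, 31]
In a BST, the LCA of p=15, q=19 is the first node v on the
root-to-leaf path with p <= v <= q (go left if both < v, right if both > v).
Walk from root:
  at 15: 15 <= 15 <= 19, this is the LCA
LCA = 15


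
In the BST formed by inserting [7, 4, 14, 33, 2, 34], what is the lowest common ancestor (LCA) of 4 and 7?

Tree insertion order: [7, 4, 14, 33, 2, 34]
Tree (level-order array): [7, 4, 14, 2, None, None, 33, None, None, None, 34]
In a BST, the LCA of p=4, q=7 is the first node v on the
root-to-leaf path with p <= v <= q (go left if both < v, right if both > v).
Walk from root:
  at 7: 4 <= 7 <= 7, this is the LCA
LCA = 7


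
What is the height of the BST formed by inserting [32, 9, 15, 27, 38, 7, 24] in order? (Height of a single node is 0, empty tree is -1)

Insertion order: [32, 9, 15, 27, 38, 7, 24]
Tree (level-order array): [32, 9, 38, 7, 15, None, None, None, None, None, 27, 24]
Compute height bottom-up (empty subtree = -1):
  height(7) = 1 + max(-1, -1) = 0
  height(24) = 1 + max(-1, -1) = 0
  height(27) = 1 + max(0, -1) = 1
  height(15) = 1 + max(-1, 1) = 2
  height(9) = 1 + max(0, 2) = 3
  height(38) = 1 + max(-1, -1) = 0
  height(32) = 1 + max(3, 0) = 4
Height = 4


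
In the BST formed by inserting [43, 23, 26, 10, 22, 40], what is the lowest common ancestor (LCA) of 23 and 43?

Tree insertion order: [43, 23, 26, 10, 22, 40]
Tree (level-order array): [43, 23, None, 10, 26, None, 22, None, 40]
In a BST, the LCA of p=23, q=43 is the first node v on the
root-to-leaf path with p <= v <= q (go left if both < v, right if both > v).
Walk from root:
  at 43: 23 <= 43 <= 43, this is the LCA
LCA = 43


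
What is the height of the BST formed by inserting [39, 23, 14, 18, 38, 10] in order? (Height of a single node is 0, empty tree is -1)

Insertion order: [39, 23, 14, 18, 38, 10]
Tree (level-order array): [39, 23, None, 14, 38, 10, 18]
Compute height bottom-up (empty subtree = -1):
  height(10) = 1 + max(-1, -1) = 0
  height(18) = 1 + max(-1, -1) = 0
  height(14) = 1 + max(0, 0) = 1
  height(38) = 1 + max(-1, -1) = 0
  height(23) = 1 + max(1, 0) = 2
  height(39) = 1 + max(2, -1) = 3
Height = 3


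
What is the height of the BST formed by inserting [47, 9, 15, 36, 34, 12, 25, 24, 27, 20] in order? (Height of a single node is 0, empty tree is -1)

Insertion order: [47, 9, 15, 36, 34, 12, 25, 24, 27, 20]
Tree (level-order array): [47, 9, None, None, 15, 12, 36, None, None, 34, None, 25, None, 24, 27, 20]
Compute height bottom-up (empty subtree = -1):
  height(12) = 1 + max(-1, -1) = 0
  height(20) = 1 + max(-1, -1) = 0
  height(24) = 1 + max(0, -1) = 1
  height(27) = 1 + max(-1, -1) = 0
  height(25) = 1 + max(1, 0) = 2
  height(34) = 1 + max(2, -1) = 3
  height(36) = 1 + max(3, -1) = 4
  height(15) = 1 + max(0, 4) = 5
  height(9) = 1 + max(-1, 5) = 6
  height(47) = 1 + max(6, -1) = 7
Height = 7


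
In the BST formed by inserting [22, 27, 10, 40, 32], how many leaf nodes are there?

Tree built from: [22, 27, 10, 40, 32]
Tree (level-order array): [22, 10, 27, None, None, None, 40, 32]
Rule: A leaf has 0 children.
Per-node child counts:
  node 22: 2 child(ren)
  node 10: 0 child(ren)
  node 27: 1 child(ren)
  node 40: 1 child(ren)
  node 32: 0 child(ren)
Matching nodes: [10, 32]
Count of leaf nodes: 2


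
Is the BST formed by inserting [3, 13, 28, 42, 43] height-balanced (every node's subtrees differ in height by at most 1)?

Tree (level-order array): [3, None, 13, None, 28, None, 42, None, 43]
Definition: a tree is height-balanced if, at every node, |h(left) - h(right)| <= 1 (empty subtree has height -1).
Bottom-up per-node check:
  node 43: h_left=-1, h_right=-1, diff=0 [OK], height=0
  node 42: h_left=-1, h_right=0, diff=1 [OK], height=1
  node 28: h_left=-1, h_right=1, diff=2 [FAIL (|-1-1|=2 > 1)], height=2
  node 13: h_left=-1, h_right=2, diff=3 [FAIL (|-1-2|=3 > 1)], height=3
  node 3: h_left=-1, h_right=3, diff=4 [FAIL (|-1-3|=4 > 1)], height=4
Node 28 violates the condition: |-1 - 1| = 2 > 1.
Result: Not balanced


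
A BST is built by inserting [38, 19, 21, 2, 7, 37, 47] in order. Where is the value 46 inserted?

Starting tree (level order): [38, 19, 47, 2, 21, None, None, None, 7, None, 37]
Insertion path: 38 -> 47
Result: insert 46 as left child of 47
Final tree (level order): [38, 19, 47, 2, 21, 46, None, None, 7, None, 37]


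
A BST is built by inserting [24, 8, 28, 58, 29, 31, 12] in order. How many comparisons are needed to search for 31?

Search path for 31: 24 -> 28 -> 58 -> 29 -> 31
Found: True
Comparisons: 5


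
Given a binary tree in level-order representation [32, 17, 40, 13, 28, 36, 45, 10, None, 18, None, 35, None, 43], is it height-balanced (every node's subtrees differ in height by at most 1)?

Tree (level-order array): [32, 17, 40, 13, 28, 36, 45, 10, None, 18, None, 35, None, 43]
Definition: a tree is height-balanced if, at every node, |h(left) - h(right)| <= 1 (empty subtree has height -1).
Bottom-up per-node check:
  node 10: h_left=-1, h_right=-1, diff=0 [OK], height=0
  node 13: h_left=0, h_right=-1, diff=1 [OK], height=1
  node 18: h_left=-1, h_right=-1, diff=0 [OK], height=0
  node 28: h_left=0, h_right=-1, diff=1 [OK], height=1
  node 17: h_left=1, h_right=1, diff=0 [OK], height=2
  node 35: h_left=-1, h_right=-1, diff=0 [OK], height=0
  node 36: h_left=0, h_right=-1, diff=1 [OK], height=1
  node 43: h_left=-1, h_right=-1, diff=0 [OK], height=0
  node 45: h_left=0, h_right=-1, diff=1 [OK], height=1
  node 40: h_left=1, h_right=1, diff=0 [OK], height=2
  node 32: h_left=2, h_right=2, diff=0 [OK], height=3
All nodes satisfy the balance condition.
Result: Balanced


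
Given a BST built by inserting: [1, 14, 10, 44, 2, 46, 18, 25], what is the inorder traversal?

Tree insertion order: [1, 14, 10, 44, 2, 46, 18, 25]
Tree (level-order array): [1, None, 14, 10, 44, 2, None, 18, 46, None, None, None, 25]
Inorder traversal: [1, 2, 10, 14, 18, 25, 44, 46]


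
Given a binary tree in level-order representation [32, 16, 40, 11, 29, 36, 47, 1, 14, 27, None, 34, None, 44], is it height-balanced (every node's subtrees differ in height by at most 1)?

Tree (level-order array): [32, 16, 40, 11, 29, 36, 47, 1, 14, 27, None, 34, None, 44]
Definition: a tree is height-balanced if, at every node, |h(left) - h(right)| <= 1 (empty subtree has height -1).
Bottom-up per-node check:
  node 1: h_left=-1, h_right=-1, diff=0 [OK], height=0
  node 14: h_left=-1, h_right=-1, diff=0 [OK], height=0
  node 11: h_left=0, h_right=0, diff=0 [OK], height=1
  node 27: h_left=-1, h_right=-1, diff=0 [OK], height=0
  node 29: h_left=0, h_right=-1, diff=1 [OK], height=1
  node 16: h_left=1, h_right=1, diff=0 [OK], height=2
  node 34: h_left=-1, h_right=-1, diff=0 [OK], height=0
  node 36: h_left=0, h_right=-1, diff=1 [OK], height=1
  node 44: h_left=-1, h_right=-1, diff=0 [OK], height=0
  node 47: h_left=0, h_right=-1, diff=1 [OK], height=1
  node 40: h_left=1, h_right=1, diff=0 [OK], height=2
  node 32: h_left=2, h_right=2, diff=0 [OK], height=3
All nodes satisfy the balance condition.
Result: Balanced


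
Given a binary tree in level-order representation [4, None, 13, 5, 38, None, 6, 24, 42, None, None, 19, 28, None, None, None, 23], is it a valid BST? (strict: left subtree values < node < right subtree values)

Level-order array: [4, None, 13, 5, 38, None, 6, 24, 42, None, None, 19, 28, None, None, None, 23]
Validate using subtree bounds (lo, hi): at each node, require lo < value < hi,
then recurse left with hi=value and right with lo=value.
Preorder trace (stopping at first violation):
  at node 4 with bounds (-inf, +inf): OK
  at node 13 with bounds (4, +inf): OK
  at node 5 with bounds (4, 13): OK
  at node 6 with bounds (5, 13): OK
  at node 38 with bounds (13, +inf): OK
  at node 24 with bounds (13, 38): OK
  at node 19 with bounds (13, 24): OK
  at node 23 with bounds (19, 24): OK
  at node 28 with bounds (24, 38): OK
  at node 42 with bounds (38, +inf): OK
No violation found at any node.
Result: Valid BST


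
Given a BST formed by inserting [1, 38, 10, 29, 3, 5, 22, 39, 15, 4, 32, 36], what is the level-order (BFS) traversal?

Tree insertion order: [1, 38, 10, 29, 3, 5, 22, 39, 15, 4, 32, 36]
Tree (level-order array): [1, None, 38, 10, 39, 3, 29, None, None, None, 5, 22, 32, 4, None, 15, None, None, 36]
BFS from the root, enqueuing left then right child of each popped node:
  queue [1] -> pop 1, enqueue [38], visited so far: [1]
  queue [38] -> pop 38, enqueue [10, 39], visited so far: [1, 38]
  queue [10, 39] -> pop 10, enqueue [3, 29], visited so far: [1, 38, 10]
  queue [39, 3, 29] -> pop 39, enqueue [none], visited so far: [1, 38, 10, 39]
  queue [3, 29] -> pop 3, enqueue [5], visited so far: [1, 38, 10, 39, 3]
  queue [29, 5] -> pop 29, enqueue [22, 32], visited so far: [1, 38, 10, 39, 3, 29]
  queue [5, 22, 32] -> pop 5, enqueue [4], visited so far: [1, 38, 10, 39, 3, 29, 5]
  queue [22, 32, 4] -> pop 22, enqueue [15], visited so far: [1, 38, 10, 39, 3, 29, 5, 22]
  queue [32, 4, 15] -> pop 32, enqueue [36], visited so far: [1, 38, 10, 39, 3, 29, 5, 22, 32]
  queue [4, 15, 36] -> pop 4, enqueue [none], visited so far: [1, 38, 10, 39, 3, 29, 5, 22, 32, 4]
  queue [15, 36] -> pop 15, enqueue [none], visited so far: [1, 38, 10, 39, 3, 29, 5, 22, 32, 4, 15]
  queue [36] -> pop 36, enqueue [none], visited so far: [1, 38, 10, 39, 3, 29, 5, 22, 32, 4, 15, 36]
Result: [1, 38, 10, 39, 3, 29, 5, 22, 32, 4, 15, 36]
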